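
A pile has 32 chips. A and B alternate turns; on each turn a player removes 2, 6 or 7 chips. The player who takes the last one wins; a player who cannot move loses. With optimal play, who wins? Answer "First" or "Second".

First

W/L table (W = player to move can force a win):
i:   0  1  2  3  4  5  6  7  8  9 10 11 12 13 14 15 16 17 18 19 20 21 22 23 24 25 26 27 28 29 30 31 32
     L  L  W  W  L  L  W  W  W  L  W  W  W  L  L  W  W  L  L  W  W  W  L  W  W  W  L  L  W  W  L  L  W
Position 32 is W, so the first player wins.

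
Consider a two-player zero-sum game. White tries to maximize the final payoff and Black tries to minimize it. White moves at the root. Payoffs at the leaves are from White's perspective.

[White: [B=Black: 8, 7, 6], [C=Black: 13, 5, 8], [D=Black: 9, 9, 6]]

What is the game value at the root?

6

B (Black): min(8, 7, 6) = 6
C (Black): min(13, 5, 8) = 5
D (Black): min(9, 9, 6) = 6
Root (White): max(6, 5, 6) = 6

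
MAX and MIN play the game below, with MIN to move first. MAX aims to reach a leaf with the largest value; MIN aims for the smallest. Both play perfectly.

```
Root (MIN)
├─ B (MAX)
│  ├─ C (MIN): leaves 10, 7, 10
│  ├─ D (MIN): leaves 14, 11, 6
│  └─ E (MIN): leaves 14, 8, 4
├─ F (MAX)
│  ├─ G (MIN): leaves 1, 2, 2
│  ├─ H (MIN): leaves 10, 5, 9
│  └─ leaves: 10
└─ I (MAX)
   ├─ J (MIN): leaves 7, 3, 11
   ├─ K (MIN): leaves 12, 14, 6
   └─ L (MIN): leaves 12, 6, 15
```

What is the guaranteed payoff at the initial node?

6

C (MIN): min(10, 7, 10) = 7
D (MIN): min(14, 11, 6) = 6
E (MIN): min(14, 8, 4) = 4
B (MAX): max(7, 6, 4) = 7
G (MIN): min(1, 2, 2) = 1
H (MIN): min(10, 5, 9) = 5
F (MAX): max(1, 5, 10) = 10
J (MIN): min(7, 3, 11) = 3
K (MIN): min(12, 14, 6) = 6
L (MIN): min(12, 6, 15) = 6
I (MAX): max(3, 6, 6) = 6
Root (MIN): min(7, 10, 6) = 6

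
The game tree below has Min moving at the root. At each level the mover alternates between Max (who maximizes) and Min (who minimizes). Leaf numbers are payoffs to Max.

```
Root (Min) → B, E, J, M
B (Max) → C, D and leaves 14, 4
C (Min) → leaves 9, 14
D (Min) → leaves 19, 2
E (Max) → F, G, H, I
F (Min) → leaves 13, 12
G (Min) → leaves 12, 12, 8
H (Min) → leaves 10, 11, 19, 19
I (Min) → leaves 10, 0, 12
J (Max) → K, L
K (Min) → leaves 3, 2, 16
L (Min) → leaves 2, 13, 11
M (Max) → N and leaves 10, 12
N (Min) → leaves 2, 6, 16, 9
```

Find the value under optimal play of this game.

C (Min): min(9, 14) = 9
D (Min): min(19, 2) = 2
B (Max): max(9, 2, 14, 4) = 14
F (Min): min(13, 12) = 12
G (Min): min(12, 12, 8) = 8
H (Min): min(10, 11, 19, 19) = 10
I (Min): min(10, 0, 12) = 0
E (Max): max(12, 8, 10, 0) = 12
K (Min): min(3, 2, 16) = 2
L (Min): min(2, 13, 11) = 2
J (Max): max(2, 2) = 2
N (Min): min(2, 6, 16, 9) = 2
M (Max): max(2, 10, 12) = 12
Root (Min): min(14, 12, 2, 12) = 2

2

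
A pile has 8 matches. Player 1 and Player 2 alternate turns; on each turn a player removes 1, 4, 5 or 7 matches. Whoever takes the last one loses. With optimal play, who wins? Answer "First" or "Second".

First

W/L table (W = player to move can force a win):
i:   0  1  2  3  4  5  6  7  8
     W  L  W  L  W  W  W  W  W
Position 8 is W, so the first player wins.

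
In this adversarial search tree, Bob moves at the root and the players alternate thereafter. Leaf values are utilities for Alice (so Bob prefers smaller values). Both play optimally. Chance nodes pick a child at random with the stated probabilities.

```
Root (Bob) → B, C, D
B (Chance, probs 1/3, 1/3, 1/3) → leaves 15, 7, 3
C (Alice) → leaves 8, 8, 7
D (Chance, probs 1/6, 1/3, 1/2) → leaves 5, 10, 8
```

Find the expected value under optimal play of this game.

B (Chance): 1/3·15 + 1/3·7 + 1/3·3 = 8.33
C (Alice): max(8, 8, 7) = 8
D (Chance): 1/6·5 + 1/3·10 + 1/2·8 = 8.17
Root (Bob): min(8.33, 8, 8.17) = 8

8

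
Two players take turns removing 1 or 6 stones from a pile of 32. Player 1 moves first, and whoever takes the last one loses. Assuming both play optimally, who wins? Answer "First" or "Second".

W/L table (W = player to move can force a win):
i:   0  1  2  3  4  5  6  7  8  9 10 11 12 13 14 15 16 17 18 19 20 21 22 23 24 25 26 27 28 29 30 31 32
     W  L  W  L  W  L  W  W  L  W  L  W  L  W  W  L  W  L  W  L  W  W  L  W  L  W  L  W  W  L  W  L  W
Position 32 is W, so the first player wins.

First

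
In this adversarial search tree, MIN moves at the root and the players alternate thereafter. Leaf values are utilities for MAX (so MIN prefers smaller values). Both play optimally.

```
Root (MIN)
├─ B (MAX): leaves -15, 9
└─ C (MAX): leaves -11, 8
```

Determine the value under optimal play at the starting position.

8

B (MAX): max(-15, 9) = 9
C (MAX): max(-11, 8) = 8
Root (MIN): min(9, 8) = 8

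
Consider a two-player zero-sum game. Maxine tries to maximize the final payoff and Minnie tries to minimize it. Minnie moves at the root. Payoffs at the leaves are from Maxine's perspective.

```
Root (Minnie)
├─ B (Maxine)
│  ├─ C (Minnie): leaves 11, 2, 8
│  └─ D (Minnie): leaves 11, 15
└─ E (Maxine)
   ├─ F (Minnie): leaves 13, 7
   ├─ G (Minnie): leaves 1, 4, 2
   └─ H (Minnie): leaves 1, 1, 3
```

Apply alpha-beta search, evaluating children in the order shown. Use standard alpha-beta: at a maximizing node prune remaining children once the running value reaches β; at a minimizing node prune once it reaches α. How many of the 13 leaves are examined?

9

C [α=-∞,β=+∞]: v=2
D [α=2,β=+∞]: v=11
B [α=-∞,β=+∞]: v=11
F [α=-∞,β=11]: v=7
G [α=7,β=11]: v=1 after child 1 ≤ α → α-cutoff, skip 2
H [α=7,β=11]: v=1 after child 1 ≤ α → α-cutoff, skip 2
E [α=-∞,β=11]: v=7
Root [α=-∞,β=+∞]: v=7
Leaves evaluated: 9 of 13.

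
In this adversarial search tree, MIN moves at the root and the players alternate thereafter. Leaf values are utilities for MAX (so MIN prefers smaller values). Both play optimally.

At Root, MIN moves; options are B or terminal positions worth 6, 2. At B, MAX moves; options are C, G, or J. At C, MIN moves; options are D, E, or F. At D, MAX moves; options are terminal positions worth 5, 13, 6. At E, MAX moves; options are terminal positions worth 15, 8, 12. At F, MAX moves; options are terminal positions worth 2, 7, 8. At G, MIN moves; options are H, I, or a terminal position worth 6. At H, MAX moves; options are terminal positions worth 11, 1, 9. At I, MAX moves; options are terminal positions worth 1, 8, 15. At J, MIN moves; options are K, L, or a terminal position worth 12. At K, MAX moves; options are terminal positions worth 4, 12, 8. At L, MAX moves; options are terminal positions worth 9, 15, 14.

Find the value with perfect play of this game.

2

D (MAX): max(5, 13, 6) = 13
E (MAX): max(15, 8, 12) = 15
F (MAX): max(2, 7, 8) = 8
C (MIN): min(13, 15, 8) = 8
H (MAX): max(11, 1, 9) = 11
I (MAX): max(1, 8, 15) = 15
G (MIN): min(11, 15, 6) = 6
K (MAX): max(4, 12, 8) = 12
L (MAX): max(9, 15, 14) = 15
J (MIN): min(12, 15, 12) = 12
B (MAX): max(8, 6, 12) = 12
Root (MIN): min(12, 6, 2) = 2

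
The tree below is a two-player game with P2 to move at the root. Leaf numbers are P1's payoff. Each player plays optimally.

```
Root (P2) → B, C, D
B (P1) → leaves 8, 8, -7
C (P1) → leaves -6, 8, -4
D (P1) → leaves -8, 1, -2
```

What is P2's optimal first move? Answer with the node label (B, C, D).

B (P1): max(8, 8, -7) = 8
C (P1): max(-6, 8, -4) = 8
D (P1): max(-8, 1, -2) = 1
Root (P2): min(8, 8, 1) = 1
P2 picks the child with the lowest value: D (value 1).

D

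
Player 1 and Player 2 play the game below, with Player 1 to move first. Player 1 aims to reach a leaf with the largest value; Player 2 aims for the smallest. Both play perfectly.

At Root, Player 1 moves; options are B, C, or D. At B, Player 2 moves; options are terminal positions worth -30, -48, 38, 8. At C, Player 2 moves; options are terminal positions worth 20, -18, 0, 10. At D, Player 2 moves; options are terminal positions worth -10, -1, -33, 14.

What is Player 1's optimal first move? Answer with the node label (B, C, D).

C

B (Player 2): min(-30, -48, 38, 8) = -48
C (Player 2): min(20, -18, 0, 10) = -18
D (Player 2): min(-10, -1, -33, 14) = -33
Root (Player 1): max(-48, -18, -33) = -18
Player 1 picks the child with the highest value: C (value -18).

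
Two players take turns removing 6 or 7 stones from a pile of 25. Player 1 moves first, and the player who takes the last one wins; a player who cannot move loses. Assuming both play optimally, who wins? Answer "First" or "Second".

First

Compute winning (W) and losing (L) positions by backward induction:
i:   0  1  2  3  4  5  6  7  8  9 10 11 12 13 14 15 16 17 18 19 20 21 22 23 24 25
     L  L  L  L  L  L  W  W  W  W  W  W  W  L  L  L  L  L  L  W  W  W  W  W  W  W
Position 25 is W, so the first player wins.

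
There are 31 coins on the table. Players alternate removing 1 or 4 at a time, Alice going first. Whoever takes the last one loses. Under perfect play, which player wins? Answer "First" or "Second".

Second

i:   0  1  2  3  4  5  6  7  8  9 10 11 12 13 14 15 16 17 18 19 20 21 22 23 24 25 26 27 28 29 30 31
     W  L  W  L  W  W  L  W  L  W  W  L  W  L  W  W  L  W  L  W  W  L  W  L  W  W  L  W  L  W  W  L
Position 31 is L, so the second player wins.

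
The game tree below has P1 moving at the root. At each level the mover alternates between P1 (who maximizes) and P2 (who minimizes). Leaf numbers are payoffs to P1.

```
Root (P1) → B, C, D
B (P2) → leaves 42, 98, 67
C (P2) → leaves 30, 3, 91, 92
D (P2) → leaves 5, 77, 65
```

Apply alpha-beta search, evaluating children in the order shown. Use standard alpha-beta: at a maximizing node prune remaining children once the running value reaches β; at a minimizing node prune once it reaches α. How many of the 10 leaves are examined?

B [α=-∞,β=+∞]: v=42
C [α=42,β=+∞]: v=30 after child 1 ≤ α → α-cutoff, skip 3
D [α=42,β=+∞]: v=5 after child 1 ≤ α → α-cutoff, skip 2
Root [α=-∞,β=+∞]: v=42
Leaves evaluated: 5 of 10.

5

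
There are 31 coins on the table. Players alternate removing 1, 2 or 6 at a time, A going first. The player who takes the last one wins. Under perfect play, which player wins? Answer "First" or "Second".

W/L table (W = player to move can force a win):
i:   0  1  2  3  4  5  6  7  8  9 10 11 12 13 14 15 16 17 18 19 20 21 22 23 24 25 26 27 28 29 30 31
     L  W  W  L  W  W  W  L  W  W  L  W  W  W  L  W  W  L  W  W  W  L  W  W  L  W  W  W  L  W  W  L
Position 31 is L, so the second player wins.

Second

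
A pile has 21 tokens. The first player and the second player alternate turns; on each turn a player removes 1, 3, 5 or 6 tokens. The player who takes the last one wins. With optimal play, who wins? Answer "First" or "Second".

First

Compute winning (W) and losing (L) positions by backward induction:
i:   0  1  2  3  4  5  6  7  8  9 10 11 12 13 14 15 16 17 18 19 20 21
     L  W  L  W  L  W  W  W  W  W  W  L  W  L  W  L  W  W  W  W  W  W
Position 21 is W, so the first player wins.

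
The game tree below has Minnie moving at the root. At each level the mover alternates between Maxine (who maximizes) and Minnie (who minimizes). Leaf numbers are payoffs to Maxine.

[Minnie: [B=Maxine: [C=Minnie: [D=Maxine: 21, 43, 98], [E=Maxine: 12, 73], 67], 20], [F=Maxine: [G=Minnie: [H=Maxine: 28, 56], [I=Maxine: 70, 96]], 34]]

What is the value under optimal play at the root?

D (Maxine): max(21, 43, 98) = 98
E (Maxine): max(12, 73) = 73
C (Minnie): min(98, 73, 67) = 67
B (Maxine): max(67, 20) = 67
H (Maxine): max(28, 56) = 56
I (Maxine): max(70, 96) = 96
G (Minnie): min(56, 96) = 56
F (Maxine): max(56, 34) = 56
Root (Minnie): min(67, 56) = 56

56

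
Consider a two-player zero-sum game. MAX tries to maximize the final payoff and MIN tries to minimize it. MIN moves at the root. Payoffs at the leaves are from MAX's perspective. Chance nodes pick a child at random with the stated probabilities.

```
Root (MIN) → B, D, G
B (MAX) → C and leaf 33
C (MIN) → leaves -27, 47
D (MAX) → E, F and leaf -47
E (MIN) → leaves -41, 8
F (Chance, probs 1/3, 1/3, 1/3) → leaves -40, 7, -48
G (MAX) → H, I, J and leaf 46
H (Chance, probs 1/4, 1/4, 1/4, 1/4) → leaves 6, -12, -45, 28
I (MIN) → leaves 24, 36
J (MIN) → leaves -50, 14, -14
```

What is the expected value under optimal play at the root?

-27

C (MIN): min(-27, 47) = -27
B (MAX): max(-27, 33) = 33
E (MIN): min(-41, 8) = -41
F (Chance): 1/3·-40 + 1/3·7 + 1/3·-48 = -27
D (MAX): max(-41, -27, -47) = -27
H (Chance): 1/4·6 + 1/4·-12 + 1/4·-45 + 1/4·28 = -5.75
I (MIN): min(24, 36) = 24
J (MIN): min(-50, 14, -14) = -50
G (MAX): max(-5.75, 24, -50, 46) = 46
Root (MIN): min(33, -27, 46) = -27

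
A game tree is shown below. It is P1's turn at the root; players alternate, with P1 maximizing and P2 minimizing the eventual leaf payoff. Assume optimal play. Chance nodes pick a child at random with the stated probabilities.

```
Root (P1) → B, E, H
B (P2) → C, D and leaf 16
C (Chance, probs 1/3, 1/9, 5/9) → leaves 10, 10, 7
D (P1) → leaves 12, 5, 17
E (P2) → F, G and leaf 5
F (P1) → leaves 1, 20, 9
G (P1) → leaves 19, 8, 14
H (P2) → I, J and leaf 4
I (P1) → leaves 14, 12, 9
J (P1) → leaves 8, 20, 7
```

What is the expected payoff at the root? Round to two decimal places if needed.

C (Chance): 1/3·10 + 1/9·10 + 5/9·7 = 8.33
D (P1): max(12, 5, 17) = 17
B (P2): min(8.33, 17, 16) = 8.33
F (P1): max(1, 20, 9) = 20
G (P1): max(19, 8, 14) = 19
E (P2): min(20, 19, 5) = 5
I (P1): max(14, 12, 9) = 14
J (P1): max(8, 20, 7) = 20
H (P2): min(14, 20, 4) = 4
Root (P1): max(8.33, 5, 4) = 8.33

8.33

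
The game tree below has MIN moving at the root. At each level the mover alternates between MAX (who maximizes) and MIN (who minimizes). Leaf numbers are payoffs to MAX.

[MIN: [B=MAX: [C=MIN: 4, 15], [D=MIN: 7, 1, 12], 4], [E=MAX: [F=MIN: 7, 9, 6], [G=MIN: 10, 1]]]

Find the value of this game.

C (MIN): min(4, 15) = 4
D (MIN): min(7, 1, 12) = 1
B (MAX): max(4, 1, 4) = 4
F (MIN): min(7, 9, 6) = 6
G (MIN): min(10, 1) = 1
E (MAX): max(6, 1) = 6
Root (MIN): min(4, 6) = 4

4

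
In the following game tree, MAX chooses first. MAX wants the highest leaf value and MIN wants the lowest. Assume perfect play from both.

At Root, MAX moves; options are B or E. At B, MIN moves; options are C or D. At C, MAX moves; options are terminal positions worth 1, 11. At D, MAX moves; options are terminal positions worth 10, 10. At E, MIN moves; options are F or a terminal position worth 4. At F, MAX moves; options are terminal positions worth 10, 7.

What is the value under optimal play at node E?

4

F: max(10, 7) = 10
E: min(10, 4) = 4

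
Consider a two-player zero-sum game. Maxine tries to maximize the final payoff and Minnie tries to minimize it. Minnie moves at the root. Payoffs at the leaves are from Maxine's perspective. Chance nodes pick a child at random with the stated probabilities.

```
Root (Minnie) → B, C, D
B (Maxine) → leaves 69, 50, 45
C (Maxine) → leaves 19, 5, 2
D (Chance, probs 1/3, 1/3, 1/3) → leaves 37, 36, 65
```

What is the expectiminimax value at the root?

B (Maxine): max(69, 50, 45) = 69
C (Maxine): max(19, 5, 2) = 19
D (Chance): 1/3·37 + 1/3·36 + 1/3·65 = 46
Root (Minnie): min(69, 19, 46) = 19

19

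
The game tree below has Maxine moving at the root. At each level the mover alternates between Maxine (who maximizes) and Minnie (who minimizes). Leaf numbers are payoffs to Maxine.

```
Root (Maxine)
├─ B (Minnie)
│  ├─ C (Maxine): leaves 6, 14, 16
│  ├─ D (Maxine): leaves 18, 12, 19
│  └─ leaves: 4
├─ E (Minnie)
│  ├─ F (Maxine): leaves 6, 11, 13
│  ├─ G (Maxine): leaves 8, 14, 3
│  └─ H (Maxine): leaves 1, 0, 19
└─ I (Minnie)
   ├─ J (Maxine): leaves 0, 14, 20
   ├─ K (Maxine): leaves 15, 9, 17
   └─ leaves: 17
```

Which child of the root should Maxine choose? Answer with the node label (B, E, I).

I

C (Maxine): max(6, 14, 16) = 16
D (Maxine): max(18, 12, 19) = 19
B (Minnie): min(16, 19, 4) = 4
F (Maxine): max(6, 11, 13) = 13
G (Maxine): max(8, 14, 3) = 14
H (Maxine): max(1, 0, 19) = 19
E (Minnie): min(13, 14, 19) = 13
J (Maxine): max(0, 14, 20) = 20
K (Maxine): max(15, 9, 17) = 17
I (Minnie): min(20, 17, 17) = 17
Root (Maxine): max(4, 13, 17) = 17
Maxine picks the child with the highest value: I (value 17).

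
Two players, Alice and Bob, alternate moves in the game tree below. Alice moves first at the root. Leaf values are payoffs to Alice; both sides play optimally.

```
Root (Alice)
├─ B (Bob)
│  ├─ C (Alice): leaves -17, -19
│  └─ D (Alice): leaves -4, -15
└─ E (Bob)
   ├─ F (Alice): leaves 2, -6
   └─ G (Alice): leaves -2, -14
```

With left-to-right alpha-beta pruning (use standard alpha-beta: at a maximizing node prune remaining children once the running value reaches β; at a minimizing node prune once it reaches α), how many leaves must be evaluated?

C [α=-∞,β=+∞]: v=-17
D [α=-∞,β=-17]: v=-4 after child 1 ≥ β → β-cutoff, skip 1
B [α=-∞,β=+∞]: v=-17
F [α=-17,β=+∞]: v=2
G [α=-17,β=2]: v=-2
E [α=-17,β=+∞]: v=-2
Root [α=-∞,β=+∞]: v=-2
Leaves evaluated: 7 of 8.

7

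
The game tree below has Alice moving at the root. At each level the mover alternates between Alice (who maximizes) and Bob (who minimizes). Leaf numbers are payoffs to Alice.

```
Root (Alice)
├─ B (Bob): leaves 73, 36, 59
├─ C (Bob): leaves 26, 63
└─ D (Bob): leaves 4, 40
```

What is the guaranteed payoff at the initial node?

36

B (Bob): min(73, 36, 59) = 36
C (Bob): min(26, 63) = 26
D (Bob): min(4, 40) = 4
Root (Alice): max(36, 26, 4) = 36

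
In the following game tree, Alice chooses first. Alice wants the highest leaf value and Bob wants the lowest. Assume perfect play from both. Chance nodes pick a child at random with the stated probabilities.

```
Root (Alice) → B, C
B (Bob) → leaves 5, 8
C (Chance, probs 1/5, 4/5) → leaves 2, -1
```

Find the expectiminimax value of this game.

5

B (Bob): min(5, 8) = 5
C (Chance): 1/5·2 + 4/5·-1 = -0.4
Root (Alice): max(5, -0.4) = 5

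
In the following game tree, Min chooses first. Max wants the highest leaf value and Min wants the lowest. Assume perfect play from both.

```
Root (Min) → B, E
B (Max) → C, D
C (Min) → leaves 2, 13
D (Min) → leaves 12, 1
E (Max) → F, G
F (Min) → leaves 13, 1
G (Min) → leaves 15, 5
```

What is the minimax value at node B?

2

C: min(2, 13) = 2
D: min(12, 1) = 1
B: max(2, 1) = 2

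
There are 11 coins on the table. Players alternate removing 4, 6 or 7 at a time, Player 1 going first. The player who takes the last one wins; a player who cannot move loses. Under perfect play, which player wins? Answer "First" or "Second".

Second

i:   0  1  2  3  4  5  6  7  8  9 10 11
     L  L  L  L  W  W  W  W  W  W  W  L
Position 11 is L, so the second player wins.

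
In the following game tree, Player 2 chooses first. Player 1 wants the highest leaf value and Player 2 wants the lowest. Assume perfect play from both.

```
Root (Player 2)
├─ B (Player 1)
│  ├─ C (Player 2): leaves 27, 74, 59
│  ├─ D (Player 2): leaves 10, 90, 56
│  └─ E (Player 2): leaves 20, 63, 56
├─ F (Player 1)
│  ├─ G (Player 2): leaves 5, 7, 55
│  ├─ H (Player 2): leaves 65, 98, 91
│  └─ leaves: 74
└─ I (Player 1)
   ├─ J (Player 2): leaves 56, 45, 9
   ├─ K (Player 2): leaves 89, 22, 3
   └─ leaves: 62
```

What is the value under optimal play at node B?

C: min(27, 74, 59) = 27
D: min(10, 90, 56) = 10
E: min(20, 63, 56) = 20
B: max(27, 10, 20) = 27

27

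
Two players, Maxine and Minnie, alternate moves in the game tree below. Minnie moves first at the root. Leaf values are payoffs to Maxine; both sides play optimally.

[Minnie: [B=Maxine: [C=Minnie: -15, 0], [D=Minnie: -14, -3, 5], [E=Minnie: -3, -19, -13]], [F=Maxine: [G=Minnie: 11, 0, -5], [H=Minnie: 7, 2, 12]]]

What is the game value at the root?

-14

C (Minnie): min(-15, 0) = -15
D (Minnie): min(-14, -3, 5) = -14
E (Minnie): min(-3, -19, -13) = -19
B (Maxine): max(-15, -14, -19) = -14
G (Minnie): min(11, 0, -5) = -5
H (Minnie): min(7, 2, 12) = 2
F (Maxine): max(-5, 2) = 2
Root (Minnie): min(-14, 2) = -14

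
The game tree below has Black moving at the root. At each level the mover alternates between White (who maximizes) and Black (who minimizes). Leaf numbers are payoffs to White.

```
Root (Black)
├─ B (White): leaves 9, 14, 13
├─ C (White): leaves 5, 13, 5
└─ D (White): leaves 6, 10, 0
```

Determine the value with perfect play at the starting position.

10

B (White): max(9, 14, 13) = 14
C (White): max(5, 13, 5) = 13
D (White): max(6, 10, 0) = 10
Root (Black): min(14, 13, 10) = 10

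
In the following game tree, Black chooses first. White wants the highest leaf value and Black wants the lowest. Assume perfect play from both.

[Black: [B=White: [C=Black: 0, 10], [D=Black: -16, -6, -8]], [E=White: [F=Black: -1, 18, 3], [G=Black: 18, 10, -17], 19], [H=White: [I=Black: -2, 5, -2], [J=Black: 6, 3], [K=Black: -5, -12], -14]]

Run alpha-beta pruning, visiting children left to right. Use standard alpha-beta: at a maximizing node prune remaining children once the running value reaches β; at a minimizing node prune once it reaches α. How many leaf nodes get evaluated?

C [α=-∞,β=+∞]: v=0
D [α=0,β=+∞]: v=-16 after child 1 ≤ α → α-cutoff, skip 2
B [α=-∞,β=+∞]: v=0
F [α=-∞,β=0]: v=-1
G [α=-1,β=0]: v=-17
E [α=-∞,β=0]: v=19
I [α=-∞,β=0]: v=-2
J [α=-2,β=0]: v=3
H [α=-∞,β=0]: v=3 after child 2 ≥ β → β-cutoff, skip 2
Root [α=-∞,β=+∞]: v=0
Leaves evaluated: 15 of 20.

15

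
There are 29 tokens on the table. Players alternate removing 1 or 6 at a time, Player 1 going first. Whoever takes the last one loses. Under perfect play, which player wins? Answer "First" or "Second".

i:   0  1  2  3  4  5  6  7  8  9 10 11 12 13 14 15 16 17 18 19 20 21 22 23 24 25 26 27 28 29
     W  L  W  L  W  L  W  W  L  W  L  W  L  W  W  L  W  L  W  L  W  W  L  W  L  W  L  W  W  L
Position 29 is L, so the second player wins.

Second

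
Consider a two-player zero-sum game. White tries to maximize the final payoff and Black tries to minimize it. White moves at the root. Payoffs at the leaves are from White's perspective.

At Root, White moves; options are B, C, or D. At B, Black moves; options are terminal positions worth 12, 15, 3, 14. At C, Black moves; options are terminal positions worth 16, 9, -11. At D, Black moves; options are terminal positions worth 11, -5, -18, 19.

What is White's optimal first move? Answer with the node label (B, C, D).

B

B (Black): min(12, 15, 3, 14) = 3
C (Black): min(16, 9, -11) = -11
D (Black): min(11, -5, -18, 19) = -18
Root (White): max(3, -11, -18) = 3
White picks the child with the highest value: B (value 3).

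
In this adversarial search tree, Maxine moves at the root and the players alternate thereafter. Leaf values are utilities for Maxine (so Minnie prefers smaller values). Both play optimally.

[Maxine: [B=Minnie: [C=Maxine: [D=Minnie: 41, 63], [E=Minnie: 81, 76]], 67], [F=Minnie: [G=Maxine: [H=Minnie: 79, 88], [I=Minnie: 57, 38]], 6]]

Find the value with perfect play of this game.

D (Minnie): min(41, 63) = 41
E (Minnie): min(81, 76) = 76
C (Maxine): max(41, 76) = 76
B (Minnie): min(76, 67) = 67
H (Minnie): min(79, 88) = 79
I (Minnie): min(57, 38) = 38
G (Maxine): max(79, 38) = 79
F (Minnie): min(79, 6) = 6
Root (Maxine): max(67, 6) = 67

67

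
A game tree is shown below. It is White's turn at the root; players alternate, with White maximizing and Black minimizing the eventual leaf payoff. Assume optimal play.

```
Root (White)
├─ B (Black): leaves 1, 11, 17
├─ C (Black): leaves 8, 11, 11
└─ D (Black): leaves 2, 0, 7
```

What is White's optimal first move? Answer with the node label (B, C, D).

B (Black): min(1, 11, 17) = 1
C (Black): min(8, 11, 11) = 8
D (Black): min(2, 0, 7) = 0
Root (White): max(1, 8, 0) = 8
White picks the child with the highest value: C (value 8).

C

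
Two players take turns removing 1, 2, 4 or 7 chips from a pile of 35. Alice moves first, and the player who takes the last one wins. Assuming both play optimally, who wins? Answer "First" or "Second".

First

i:   0  1  2  3  4  5  6  7  8  9 10 11 12 13 14 15 16 17 18 19 20 21 22 23 24 25 26 27 28 29 30 31 32 33 34 35
     L  W  W  L  W  W  L  W  W  L  W  W  L  W  W  L  W  W  L  W  W  L  W  W  L  W  W  L  W  W  L  W  W  L  W  W
Position 35 is W, so the first player wins.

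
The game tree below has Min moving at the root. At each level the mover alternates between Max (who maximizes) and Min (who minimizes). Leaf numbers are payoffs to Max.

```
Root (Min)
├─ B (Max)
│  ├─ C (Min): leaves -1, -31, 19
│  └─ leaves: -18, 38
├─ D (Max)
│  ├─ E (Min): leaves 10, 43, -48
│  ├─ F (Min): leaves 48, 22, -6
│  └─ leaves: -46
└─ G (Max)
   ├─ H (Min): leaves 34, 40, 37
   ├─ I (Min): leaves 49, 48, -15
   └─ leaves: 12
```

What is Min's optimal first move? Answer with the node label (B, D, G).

C (Min): min(-1, -31, 19) = -31
B (Max): max(-31, -18, 38) = 38
E (Min): min(10, 43, -48) = -48
F (Min): min(48, 22, -6) = -6
D (Max): max(-48, -6, -46) = -6
H (Min): min(34, 40, 37) = 34
I (Min): min(49, 48, -15) = -15
G (Max): max(34, -15, 12) = 34
Root (Min): min(38, -6, 34) = -6
Min picks the child with the lowest value: D (value -6).

D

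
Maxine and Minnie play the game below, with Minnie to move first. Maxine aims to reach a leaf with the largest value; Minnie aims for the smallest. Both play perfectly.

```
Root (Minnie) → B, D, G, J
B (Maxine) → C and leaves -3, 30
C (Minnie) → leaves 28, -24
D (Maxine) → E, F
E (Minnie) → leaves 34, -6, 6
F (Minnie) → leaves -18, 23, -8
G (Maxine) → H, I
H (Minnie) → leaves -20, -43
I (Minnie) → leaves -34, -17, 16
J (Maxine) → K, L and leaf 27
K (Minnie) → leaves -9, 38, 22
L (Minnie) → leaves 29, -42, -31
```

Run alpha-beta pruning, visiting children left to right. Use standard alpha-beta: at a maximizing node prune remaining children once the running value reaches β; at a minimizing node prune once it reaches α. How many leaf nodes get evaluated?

C [α=-∞,β=+∞]: v=-24
B [α=-∞,β=+∞]: v=30
E [α=-∞,β=30]: v=-6
F [α=-6,β=30]: v=-18 after child 1 ≤ α → α-cutoff, skip 2
D [α=-∞,β=30]: v=-6
H [α=-∞,β=-6]: v=-43
I [α=-43,β=-6]: v=-34
G [α=-∞,β=-6]: v=-34
K [α=-∞,β=-34]: v=-9
J [α=-∞,β=-34]: v=-9 after child 1 ≥ β → β-cutoff, skip 2
Root [α=-∞,β=+∞]: v=-34
Leaves evaluated: 16 of 22.

16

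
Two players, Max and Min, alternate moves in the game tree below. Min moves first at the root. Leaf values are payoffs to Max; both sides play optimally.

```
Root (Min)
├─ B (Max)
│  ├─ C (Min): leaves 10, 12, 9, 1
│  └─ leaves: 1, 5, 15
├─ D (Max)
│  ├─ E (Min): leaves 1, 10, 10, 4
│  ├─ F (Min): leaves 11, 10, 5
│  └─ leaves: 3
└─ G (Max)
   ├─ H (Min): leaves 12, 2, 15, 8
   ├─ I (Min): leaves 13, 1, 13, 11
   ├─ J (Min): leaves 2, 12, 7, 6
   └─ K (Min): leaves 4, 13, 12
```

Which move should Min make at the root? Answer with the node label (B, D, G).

C (Min): min(10, 12, 9, 1) = 1
B (Max): max(1, 1, 5, 15) = 15
E (Min): min(1, 10, 10, 4) = 1
F (Min): min(11, 10, 5) = 5
D (Max): max(1, 5, 3) = 5
H (Min): min(12, 2, 15, 8) = 2
I (Min): min(13, 1, 13, 11) = 1
J (Min): min(2, 12, 7, 6) = 2
K (Min): min(4, 13, 12) = 4
G (Max): max(2, 1, 2, 4) = 4
Root (Min): min(15, 5, 4) = 4
Min picks the child with the lowest value: G (value 4).

G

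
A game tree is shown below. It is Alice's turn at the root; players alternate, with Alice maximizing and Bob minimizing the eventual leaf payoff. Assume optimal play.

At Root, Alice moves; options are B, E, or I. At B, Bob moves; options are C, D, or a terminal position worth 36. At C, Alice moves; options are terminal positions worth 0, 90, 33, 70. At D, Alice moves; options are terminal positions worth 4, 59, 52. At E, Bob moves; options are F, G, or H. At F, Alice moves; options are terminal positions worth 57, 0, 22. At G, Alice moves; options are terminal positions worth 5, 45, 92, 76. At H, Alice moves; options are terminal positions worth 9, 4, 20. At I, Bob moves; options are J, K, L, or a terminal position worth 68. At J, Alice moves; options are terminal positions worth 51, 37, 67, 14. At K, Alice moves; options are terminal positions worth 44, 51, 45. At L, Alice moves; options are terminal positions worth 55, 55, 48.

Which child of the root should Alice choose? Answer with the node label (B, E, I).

I

C (Alice): max(0, 90, 33, 70) = 90
D (Alice): max(4, 59, 52) = 59
B (Bob): min(90, 59, 36) = 36
F (Alice): max(57, 0, 22) = 57
G (Alice): max(5, 45, 92, 76) = 92
H (Alice): max(9, 4, 20) = 20
E (Bob): min(57, 92, 20) = 20
J (Alice): max(51, 37, 67, 14) = 67
K (Alice): max(44, 51, 45) = 51
L (Alice): max(55, 55, 48) = 55
I (Bob): min(67, 51, 55, 68) = 51
Root (Alice): max(36, 20, 51) = 51
Alice picks the child with the highest value: I (value 51).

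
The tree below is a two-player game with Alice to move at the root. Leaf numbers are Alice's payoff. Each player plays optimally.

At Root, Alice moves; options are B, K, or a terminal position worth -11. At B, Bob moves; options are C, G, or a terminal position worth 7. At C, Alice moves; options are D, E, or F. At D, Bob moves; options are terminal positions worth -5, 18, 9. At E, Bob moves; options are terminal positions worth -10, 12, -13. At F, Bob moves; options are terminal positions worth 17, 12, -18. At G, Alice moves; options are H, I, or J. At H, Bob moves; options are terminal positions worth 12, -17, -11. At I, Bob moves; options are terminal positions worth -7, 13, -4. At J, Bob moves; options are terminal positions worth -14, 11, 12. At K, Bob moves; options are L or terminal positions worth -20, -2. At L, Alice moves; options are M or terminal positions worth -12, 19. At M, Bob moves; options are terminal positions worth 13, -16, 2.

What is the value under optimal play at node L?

19

M: min(13, -16, 2) = -16
L: max(-16, -12, 19) = 19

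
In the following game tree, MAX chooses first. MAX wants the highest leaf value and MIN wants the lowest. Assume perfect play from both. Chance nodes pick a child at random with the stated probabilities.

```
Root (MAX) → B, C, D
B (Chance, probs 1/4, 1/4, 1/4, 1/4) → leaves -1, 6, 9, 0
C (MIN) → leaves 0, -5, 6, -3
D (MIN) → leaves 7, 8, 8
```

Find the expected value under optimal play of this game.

7

B (Chance): 1/4·-1 + 1/4·6 + 1/4·9 + 1/4·0 = 3.5
C (MIN): min(0, -5, 6, -3) = -5
D (MIN): min(7, 8, 8) = 7
Root (MAX): max(3.5, -5, 7) = 7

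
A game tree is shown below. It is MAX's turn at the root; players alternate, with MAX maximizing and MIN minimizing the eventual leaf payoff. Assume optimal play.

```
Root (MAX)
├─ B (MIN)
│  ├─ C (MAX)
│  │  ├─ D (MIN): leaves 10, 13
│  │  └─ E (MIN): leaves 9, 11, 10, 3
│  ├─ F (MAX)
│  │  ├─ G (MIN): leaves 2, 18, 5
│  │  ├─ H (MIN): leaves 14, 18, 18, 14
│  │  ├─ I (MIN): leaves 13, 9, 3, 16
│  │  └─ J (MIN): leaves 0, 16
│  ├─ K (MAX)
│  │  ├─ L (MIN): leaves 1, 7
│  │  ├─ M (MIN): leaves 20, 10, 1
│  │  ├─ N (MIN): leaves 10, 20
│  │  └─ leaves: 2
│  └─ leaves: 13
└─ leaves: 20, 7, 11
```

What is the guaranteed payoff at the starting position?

D (MIN): min(10, 13) = 10
E (MIN): min(9, 11, 10, 3) = 3
C (MAX): max(10, 3) = 10
G (MIN): min(2, 18, 5) = 2
H (MIN): min(14, 18, 18, 14) = 14
I (MIN): min(13, 9, 3, 16) = 3
J (MIN): min(0, 16) = 0
F (MAX): max(2, 14, 3, 0) = 14
L (MIN): min(1, 7) = 1
M (MIN): min(20, 10, 1) = 1
N (MIN): min(10, 20) = 10
K (MAX): max(1, 1, 10, 2) = 10
B (MIN): min(10, 14, 10, 13) = 10
Root (MAX): max(10, 20, 7, 11) = 20

20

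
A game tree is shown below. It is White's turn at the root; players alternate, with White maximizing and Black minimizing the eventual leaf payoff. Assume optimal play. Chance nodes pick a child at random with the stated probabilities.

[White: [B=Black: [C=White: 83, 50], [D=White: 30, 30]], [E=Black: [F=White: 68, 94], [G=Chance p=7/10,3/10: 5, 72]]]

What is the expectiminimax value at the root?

30

C (White): max(83, 50) = 83
D (White): max(30, 30) = 30
B (Black): min(83, 30) = 30
F (White): max(68, 94) = 94
G (Chance): 7/10·5 + 3/10·72 = 25.1
E (Black): min(94, 25.1) = 25.1
Root (White): max(30, 25.1) = 30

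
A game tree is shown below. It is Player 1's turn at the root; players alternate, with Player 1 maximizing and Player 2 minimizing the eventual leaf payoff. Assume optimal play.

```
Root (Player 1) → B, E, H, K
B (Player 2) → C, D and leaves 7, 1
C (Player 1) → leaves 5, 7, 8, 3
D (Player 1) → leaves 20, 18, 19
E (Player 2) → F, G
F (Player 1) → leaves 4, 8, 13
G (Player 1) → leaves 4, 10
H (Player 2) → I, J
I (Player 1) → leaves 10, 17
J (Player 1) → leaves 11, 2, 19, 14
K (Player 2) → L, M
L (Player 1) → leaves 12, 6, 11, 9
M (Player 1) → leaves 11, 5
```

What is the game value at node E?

F: max(4, 8, 13) = 13
G: max(4, 10) = 10
E: min(13, 10) = 10

10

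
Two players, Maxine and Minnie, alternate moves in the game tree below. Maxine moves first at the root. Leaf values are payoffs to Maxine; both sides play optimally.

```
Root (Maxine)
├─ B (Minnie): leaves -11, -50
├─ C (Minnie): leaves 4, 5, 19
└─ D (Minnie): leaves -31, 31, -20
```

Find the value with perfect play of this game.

4

B (Minnie): min(-11, -50) = -50
C (Minnie): min(4, 5, 19) = 4
D (Minnie): min(-31, 31, -20) = -31
Root (Maxine): max(-50, 4, -31) = 4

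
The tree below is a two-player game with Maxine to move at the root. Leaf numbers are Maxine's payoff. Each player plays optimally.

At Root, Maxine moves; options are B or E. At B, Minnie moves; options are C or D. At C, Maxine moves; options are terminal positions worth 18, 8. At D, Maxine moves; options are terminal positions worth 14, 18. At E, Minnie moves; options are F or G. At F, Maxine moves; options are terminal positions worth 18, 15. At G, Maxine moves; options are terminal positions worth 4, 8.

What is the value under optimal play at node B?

C: max(18, 8) = 18
D: max(14, 18) = 18
B: min(18, 18) = 18

18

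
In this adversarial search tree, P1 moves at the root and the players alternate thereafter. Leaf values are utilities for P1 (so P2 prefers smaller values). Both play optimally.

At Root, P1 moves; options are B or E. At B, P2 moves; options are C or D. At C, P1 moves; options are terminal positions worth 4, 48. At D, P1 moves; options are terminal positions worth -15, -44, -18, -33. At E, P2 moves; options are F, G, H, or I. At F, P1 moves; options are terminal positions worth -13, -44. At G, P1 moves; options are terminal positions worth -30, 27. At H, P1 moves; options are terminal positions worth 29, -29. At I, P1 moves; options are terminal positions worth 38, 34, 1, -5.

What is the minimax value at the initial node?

-13

C (P1): max(4, 48) = 48
D (P1): max(-15, -44, -18, -33) = -15
B (P2): min(48, -15) = -15
F (P1): max(-13, -44) = -13
G (P1): max(-30, 27) = 27
H (P1): max(29, -29) = 29
I (P1): max(38, 34, 1, -5) = 38
E (P2): min(-13, 27, 29, 38) = -13
Root (P1): max(-15, -13) = -13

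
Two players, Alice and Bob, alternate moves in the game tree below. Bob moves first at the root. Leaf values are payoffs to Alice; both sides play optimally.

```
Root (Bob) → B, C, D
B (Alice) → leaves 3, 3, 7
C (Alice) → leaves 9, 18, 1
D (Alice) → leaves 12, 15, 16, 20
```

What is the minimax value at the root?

B (Alice): max(3, 3, 7) = 7
C (Alice): max(9, 18, 1) = 18
D (Alice): max(12, 15, 16, 20) = 20
Root (Bob): min(7, 18, 20) = 7

7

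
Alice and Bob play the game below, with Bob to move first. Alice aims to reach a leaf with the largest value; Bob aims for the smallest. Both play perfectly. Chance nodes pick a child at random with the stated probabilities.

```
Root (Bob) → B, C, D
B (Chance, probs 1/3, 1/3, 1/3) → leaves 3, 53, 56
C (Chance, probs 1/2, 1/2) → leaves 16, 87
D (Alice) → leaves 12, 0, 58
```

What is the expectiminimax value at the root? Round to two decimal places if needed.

B (Chance): 1/3·3 + 1/3·53 + 1/3·56 = 37.33
C (Chance): 1/2·16 + 1/2·87 = 51.5
D (Alice): max(12, 0, 58) = 58
Root (Bob): min(37.33, 51.5, 58) = 37.33

37.33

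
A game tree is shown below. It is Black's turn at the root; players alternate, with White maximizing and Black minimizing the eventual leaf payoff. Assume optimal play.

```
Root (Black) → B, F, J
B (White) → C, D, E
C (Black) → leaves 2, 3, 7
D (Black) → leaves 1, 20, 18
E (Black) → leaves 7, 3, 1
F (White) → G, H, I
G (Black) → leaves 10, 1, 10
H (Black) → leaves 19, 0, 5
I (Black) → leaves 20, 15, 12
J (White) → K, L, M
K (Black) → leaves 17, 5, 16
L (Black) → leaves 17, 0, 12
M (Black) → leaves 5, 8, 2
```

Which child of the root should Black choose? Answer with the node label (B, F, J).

B

C (Black): min(2, 3, 7) = 2
D (Black): min(1, 20, 18) = 1
E (Black): min(7, 3, 1) = 1
B (White): max(2, 1, 1) = 2
G (Black): min(10, 1, 10) = 1
H (Black): min(19, 0, 5) = 0
I (Black): min(20, 15, 12) = 12
F (White): max(1, 0, 12) = 12
K (Black): min(17, 5, 16) = 5
L (Black): min(17, 0, 12) = 0
M (Black): min(5, 8, 2) = 2
J (White): max(5, 0, 2) = 5
Root (Black): min(2, 12, 5) = 2
Black picks the child with the lowest value: B (value 2).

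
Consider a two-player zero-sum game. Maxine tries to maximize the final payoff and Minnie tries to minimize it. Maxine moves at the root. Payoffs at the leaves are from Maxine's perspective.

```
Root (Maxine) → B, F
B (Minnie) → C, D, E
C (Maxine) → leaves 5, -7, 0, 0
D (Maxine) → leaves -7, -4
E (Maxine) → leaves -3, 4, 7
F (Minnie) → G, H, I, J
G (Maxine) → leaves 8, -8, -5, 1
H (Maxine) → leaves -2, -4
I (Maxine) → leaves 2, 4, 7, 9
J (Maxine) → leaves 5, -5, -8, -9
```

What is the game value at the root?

C (Maxine): max(5, -7, 0, 0) = 5
D (Maxine): max(-7, -4) = -4
E (Maxine): max(-3, 4, 7) = 7
B (Minnie): min(5, -4, 7) = -4
G (Maxine): max(8, -8, -5, 1) = 8
H (Maxine): max(-2, -4) = -2
I (Maxine): max(2, 4, 7, 9) = 9
J (Maxine): max(5, -5, -8, -9) = 5
F (Minnie): min(8, -2, 9, 5) = -2
Root (Maxine): max(-4, -2) = -2

-2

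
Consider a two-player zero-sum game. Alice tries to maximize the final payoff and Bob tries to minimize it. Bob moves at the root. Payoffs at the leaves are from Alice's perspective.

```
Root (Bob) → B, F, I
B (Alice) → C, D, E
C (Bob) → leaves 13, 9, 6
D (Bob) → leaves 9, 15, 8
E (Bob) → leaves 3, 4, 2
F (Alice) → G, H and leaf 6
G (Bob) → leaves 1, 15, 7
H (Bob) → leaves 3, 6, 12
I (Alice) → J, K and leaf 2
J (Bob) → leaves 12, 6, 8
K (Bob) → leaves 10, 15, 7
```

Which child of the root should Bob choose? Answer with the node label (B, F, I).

F

C (Bob): min(13, 9, 6) = 6
D (Bob): min(9, 15, 8) = 8
E (Bob): min(3, 4, 2) = 2
B (Alice): max(6, 8, 2) = 8
G (Bob): min(1, 15, 7) = 1
H (Bob): min(3, 6, 12) = 3
F (Alice): max(1, 3, 6) = 6
J (Bob): min(12, 6, 8) = 6
K (Bob): min(10, 15, 7) = 7
I (Alice): max(6, 7, 2) = 7
Root (Bob): min(8, 6, 7) = 6
Bob picks the child with the lowest value: F (value 6).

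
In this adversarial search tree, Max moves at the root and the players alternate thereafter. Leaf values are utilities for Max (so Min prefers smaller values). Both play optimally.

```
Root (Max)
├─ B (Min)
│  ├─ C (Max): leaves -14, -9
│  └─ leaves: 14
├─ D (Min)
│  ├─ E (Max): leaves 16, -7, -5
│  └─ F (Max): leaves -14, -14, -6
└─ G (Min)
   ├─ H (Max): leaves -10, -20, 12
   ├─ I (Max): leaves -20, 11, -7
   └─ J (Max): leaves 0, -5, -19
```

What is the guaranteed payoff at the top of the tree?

C (Max): max(-14, -9) = -9
B (Min): min(-9, 14) = -9
E (Max): max(16, -7, -5) = 16
F (Max): max(-14, -14, -6) = -6
D (Min): min(16, -6) = -6
H (Max): max(-10, -20, 12) = 12
I (Max): max(-20, 11, -7) = 11
J (Max): max(0, -5, -19) = 0
G (Min): min(12, 11, 0) = 0
Root (Max): max(-9, -6, 0) = 0

0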